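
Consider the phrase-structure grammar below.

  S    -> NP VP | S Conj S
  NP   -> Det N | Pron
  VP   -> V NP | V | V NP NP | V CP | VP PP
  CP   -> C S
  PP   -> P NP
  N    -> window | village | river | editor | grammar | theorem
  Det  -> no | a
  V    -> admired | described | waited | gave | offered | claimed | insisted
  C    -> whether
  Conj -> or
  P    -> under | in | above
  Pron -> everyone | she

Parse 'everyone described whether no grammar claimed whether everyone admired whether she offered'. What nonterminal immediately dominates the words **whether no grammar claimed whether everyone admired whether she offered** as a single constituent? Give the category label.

S
  NP
    Pron: everyone
  VP
    V: described
    CP
      C: whether
      S
        NP
          Det: no
          N: grammar
        VP
          V: claimed
          CP
            C: whether
            S
              NP
                Pron: everyone
              VP
                V: admired
                CP
                  C: whether
                  S
                    NP
                      Pron: she
                    VP
                      V: offered
The span 'whether no grammar claimed whether everyone admired whether she offered' is the CP node built by CP → C S.

CP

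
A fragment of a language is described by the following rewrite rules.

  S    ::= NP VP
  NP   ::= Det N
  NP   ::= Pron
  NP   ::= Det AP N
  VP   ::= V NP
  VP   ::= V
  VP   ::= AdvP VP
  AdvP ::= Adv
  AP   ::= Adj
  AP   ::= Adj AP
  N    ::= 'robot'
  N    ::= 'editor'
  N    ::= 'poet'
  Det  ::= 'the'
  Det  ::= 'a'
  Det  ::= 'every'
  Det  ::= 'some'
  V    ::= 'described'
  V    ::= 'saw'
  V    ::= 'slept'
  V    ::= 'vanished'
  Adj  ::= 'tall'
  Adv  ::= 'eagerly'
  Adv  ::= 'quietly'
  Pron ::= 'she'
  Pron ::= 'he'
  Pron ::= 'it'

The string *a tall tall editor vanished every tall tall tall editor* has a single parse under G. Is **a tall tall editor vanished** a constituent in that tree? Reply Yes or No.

[S [NP [Det a] [AP [Adj tall] [AP [Adj tall]]] [N editor]] [VP [V vanished] [NP [Det every] [AP [Adj tall] [AP [Adj tall] [AP [Adj tall]]]] [N editor]]]]
The smallest constituent containing 'a tall tall editor vanished' is the S spanning 'a tall tall editor vanished every tall tall tall editor'; no single node in the tree dominates exactly the given words.

No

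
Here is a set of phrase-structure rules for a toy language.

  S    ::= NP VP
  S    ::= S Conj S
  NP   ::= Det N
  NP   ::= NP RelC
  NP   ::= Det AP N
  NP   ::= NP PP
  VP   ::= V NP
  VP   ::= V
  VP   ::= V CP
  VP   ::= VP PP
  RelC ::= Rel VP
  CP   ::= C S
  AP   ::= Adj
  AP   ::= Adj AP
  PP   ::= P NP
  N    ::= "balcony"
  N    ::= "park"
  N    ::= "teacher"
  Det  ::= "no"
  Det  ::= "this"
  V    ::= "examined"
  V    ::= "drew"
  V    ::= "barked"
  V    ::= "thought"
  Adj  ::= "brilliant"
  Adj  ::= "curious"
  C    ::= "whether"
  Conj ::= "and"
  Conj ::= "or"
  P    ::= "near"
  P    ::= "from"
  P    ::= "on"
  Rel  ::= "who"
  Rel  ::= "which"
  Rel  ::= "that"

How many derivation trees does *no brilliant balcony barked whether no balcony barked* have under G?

1

[S [NP [Det no] [AP [Adj brilliant]] [N balcony]] [VP [V barked] [CP [C whether] [S [NP [Det no] [N balcony]] [VP [V barked]]]]]]
No rule offers an alternative attachment or grouping for any span, so this is the only derivation.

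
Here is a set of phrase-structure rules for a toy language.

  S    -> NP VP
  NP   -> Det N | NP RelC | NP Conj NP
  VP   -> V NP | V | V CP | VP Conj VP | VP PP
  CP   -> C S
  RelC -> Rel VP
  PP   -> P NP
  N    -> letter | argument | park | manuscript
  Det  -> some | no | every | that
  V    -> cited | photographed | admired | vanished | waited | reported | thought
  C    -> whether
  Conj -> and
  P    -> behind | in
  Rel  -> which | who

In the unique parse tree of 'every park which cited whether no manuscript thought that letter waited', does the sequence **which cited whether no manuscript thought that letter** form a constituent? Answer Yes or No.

[S [NP [NP [Det every] [N park]] [RelC [Rel which] [VP [V cited] [CP [C whether] [S [NP [Det no] [N manuscript]] [VP [V thought] [NP [Det that] [N letter]]]]]]]] [VP [V waited]]]
The words 'which cited whether no manuscript thought that letter' are exhaustively dominated by a single RelC node (built by RelC → Rel VP), so they form a constituent.

Yes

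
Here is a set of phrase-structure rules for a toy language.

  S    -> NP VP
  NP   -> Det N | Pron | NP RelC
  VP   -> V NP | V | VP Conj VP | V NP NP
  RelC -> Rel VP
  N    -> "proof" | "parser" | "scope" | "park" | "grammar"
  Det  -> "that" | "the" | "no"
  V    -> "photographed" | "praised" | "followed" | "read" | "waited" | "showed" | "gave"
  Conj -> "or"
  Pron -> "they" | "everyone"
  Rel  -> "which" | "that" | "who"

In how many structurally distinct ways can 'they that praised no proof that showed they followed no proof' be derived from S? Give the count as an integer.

3

Two of the 3 distinct bracketings:
[S [NP [NP [Pron they]] [RelC [Rel that] [VP [V praised] [NP [NP [Det no] [N proof]] [RelC [Rel that] [VP [V showed] [NP [Pron they]]]]]]]] [VP [V followed] [NP [Det no] [N proof]]]]
[S [NP [NP [Pron they]] [RelC [Rel that] [VP [V praised] [NP [NP [Det no] [N proof]] [RelC [Rel that] [VP [V showed]]]] [NP [Pron they]]]]] [VP [V followed] [NP [Det no] [N proof]]]]
The difference turns on whether VP → V is used at the relevant span, versus an alternative expansion of VP.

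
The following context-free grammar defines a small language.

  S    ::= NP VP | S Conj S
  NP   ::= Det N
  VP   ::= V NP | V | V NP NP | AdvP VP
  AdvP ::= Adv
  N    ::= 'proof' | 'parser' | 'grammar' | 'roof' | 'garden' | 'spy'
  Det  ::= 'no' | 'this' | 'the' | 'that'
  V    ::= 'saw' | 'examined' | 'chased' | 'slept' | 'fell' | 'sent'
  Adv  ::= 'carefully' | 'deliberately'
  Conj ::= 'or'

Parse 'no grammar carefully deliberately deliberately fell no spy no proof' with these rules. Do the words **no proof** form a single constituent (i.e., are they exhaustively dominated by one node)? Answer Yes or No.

[S [NP [Det no] [N grammar]] [VP [AdvP [Adv carefully]] [VP [AdvP [Adv deliberately]] [VP [AdvP [Adv deliberately]] [VP [V fell] [NP [Det no] [N spy]] [NP [Det no] [N proof]]]]]]]
The words 'no proof' are exhaustively dominated by a single NP node (built by NP → Det N), so they form a constituent.

Yes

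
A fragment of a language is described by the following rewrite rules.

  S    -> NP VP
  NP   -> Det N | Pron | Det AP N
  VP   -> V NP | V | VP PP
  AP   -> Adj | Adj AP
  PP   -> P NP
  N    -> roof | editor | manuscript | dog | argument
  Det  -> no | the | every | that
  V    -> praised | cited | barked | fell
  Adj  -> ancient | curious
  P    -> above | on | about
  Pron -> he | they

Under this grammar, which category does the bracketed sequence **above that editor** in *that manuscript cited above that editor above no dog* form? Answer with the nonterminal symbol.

PP

[S [NP [Det that] [N manuscript]] [VP [VP [VP [V cited]] [PP [P above] [NP [Det that] [N editor]]]] [PP [P above] [NP [Det no] [N dog]]]]]
The span 'above that editor' is the PP node built by PP → P NP.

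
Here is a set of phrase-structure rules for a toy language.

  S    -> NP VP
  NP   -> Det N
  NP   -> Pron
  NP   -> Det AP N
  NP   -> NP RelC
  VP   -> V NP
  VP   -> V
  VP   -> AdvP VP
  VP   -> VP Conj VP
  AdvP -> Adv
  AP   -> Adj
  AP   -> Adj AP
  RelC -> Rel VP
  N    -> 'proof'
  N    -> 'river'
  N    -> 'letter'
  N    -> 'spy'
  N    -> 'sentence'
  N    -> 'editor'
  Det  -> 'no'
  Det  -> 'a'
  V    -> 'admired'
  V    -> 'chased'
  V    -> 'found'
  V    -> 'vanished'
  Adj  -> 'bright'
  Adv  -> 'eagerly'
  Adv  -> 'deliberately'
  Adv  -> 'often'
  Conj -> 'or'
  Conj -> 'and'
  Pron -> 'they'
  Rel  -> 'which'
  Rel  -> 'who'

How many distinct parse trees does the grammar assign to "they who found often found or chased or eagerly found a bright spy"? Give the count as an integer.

Two of the 5 distinct bracketings:
[S [NP [NP [Pron they]] [RelC [Rel who] [VP [V found]]]] [VP [AdvP [Adv often]] [VP [VP [V found]] [Conj or] [VP [VP [V chased]] [Conj or] [VP [AdvP [Adv eagerly]] [VP [V found] [NP [Det a] [AP [Adj bright]] [N spy]]]]]]]]
[S [NP [NP [Pron they]] [RelC [Rel who] [VP [V found]]]] [VP [AdvP [Adv often]] [VP [VP [VP [V found]] [Conj or] [VP [V chased]]] [Conj or] [VP [AdvP [Adv eagerly]] [VP [V found] [NP [Det a] [AP [Adj bright]] [N spy]]]]]]]
The trees differ in how a recursive rule is bracketed over the same span.

5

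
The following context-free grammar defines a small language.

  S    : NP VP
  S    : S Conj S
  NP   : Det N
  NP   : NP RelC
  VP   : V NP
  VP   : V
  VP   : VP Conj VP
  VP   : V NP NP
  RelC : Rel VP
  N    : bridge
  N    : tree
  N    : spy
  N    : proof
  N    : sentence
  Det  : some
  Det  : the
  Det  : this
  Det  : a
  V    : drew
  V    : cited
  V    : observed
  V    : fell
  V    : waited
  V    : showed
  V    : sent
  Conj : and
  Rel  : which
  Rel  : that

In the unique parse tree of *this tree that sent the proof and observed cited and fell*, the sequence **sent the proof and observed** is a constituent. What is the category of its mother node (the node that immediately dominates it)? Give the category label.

S
  NP
    NP
      Det: this
      N: tree
    RelC
      Rel: that
      VP
        VP
          V: sent
          NP
            Det: the
            N: proof
        Conj: and
        VP
          V: observed
  VP
    VP
      V: cited
    Conj: and
    VP
      V: fell
The span 'sent the proof and observed' is the VP node built by VP → VP Conj VP.
Its mother is the RelC built by RelC → Rel VP.

RelC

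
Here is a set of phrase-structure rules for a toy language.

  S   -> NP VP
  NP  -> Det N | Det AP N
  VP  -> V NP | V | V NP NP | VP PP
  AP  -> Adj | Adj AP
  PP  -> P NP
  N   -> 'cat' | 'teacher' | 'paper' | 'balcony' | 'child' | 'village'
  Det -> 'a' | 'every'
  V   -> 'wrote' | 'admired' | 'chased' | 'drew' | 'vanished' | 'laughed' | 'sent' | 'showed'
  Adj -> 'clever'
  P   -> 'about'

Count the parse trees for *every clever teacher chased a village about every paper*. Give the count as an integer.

[S [NP [Det every] [AP [Adj clever]] [N teacher]] [VP [VP [V chased] [NP [Det a] [N village]]] [PP [P about] [NP [Det every] [N paper]]]]]
No rule offers an alternative attachment or grouping for any span, so this is the only derivation.

1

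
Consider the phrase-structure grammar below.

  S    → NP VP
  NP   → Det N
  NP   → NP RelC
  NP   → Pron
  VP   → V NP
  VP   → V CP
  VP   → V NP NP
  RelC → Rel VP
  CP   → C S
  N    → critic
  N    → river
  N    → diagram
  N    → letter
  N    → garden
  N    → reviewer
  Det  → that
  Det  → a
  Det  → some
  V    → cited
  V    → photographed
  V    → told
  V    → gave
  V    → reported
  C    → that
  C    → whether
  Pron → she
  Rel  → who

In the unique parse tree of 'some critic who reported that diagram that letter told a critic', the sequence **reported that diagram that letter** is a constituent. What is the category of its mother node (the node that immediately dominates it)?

[S [NP [NP [Det some] [N critic]] [RelC [Rel who] [VP [V reported] [NP [Det that] [N diagram]] [NP [Det that] [N letter]]]]] [VP [V told] [NP [Det a] [N critic]]]]
The span 'reported that diagram that letter' is the VP node built by VP → V NP NP.
Its mother is the RelC built by RelC → Rel VP.

RelC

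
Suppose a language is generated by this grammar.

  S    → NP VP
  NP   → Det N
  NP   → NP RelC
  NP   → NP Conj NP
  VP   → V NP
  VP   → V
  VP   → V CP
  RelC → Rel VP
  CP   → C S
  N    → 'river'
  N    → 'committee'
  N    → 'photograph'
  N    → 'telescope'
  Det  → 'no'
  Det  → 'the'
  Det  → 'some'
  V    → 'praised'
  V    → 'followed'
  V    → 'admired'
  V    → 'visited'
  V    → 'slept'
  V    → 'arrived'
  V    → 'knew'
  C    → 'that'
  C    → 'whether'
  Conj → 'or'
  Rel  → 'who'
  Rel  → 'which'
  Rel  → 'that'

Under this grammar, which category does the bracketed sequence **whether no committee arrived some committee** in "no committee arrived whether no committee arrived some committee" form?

[S [NP [Det no] [N committee]] [VP [V arrived] [CP [C whether] [S [NP [Det no] [N committee]] [VP [V arrived] [NP [Det some] [N committee]]]]]]]
The span 'whether no committee arrived some committee' is the CP node built by CP → C S.

CP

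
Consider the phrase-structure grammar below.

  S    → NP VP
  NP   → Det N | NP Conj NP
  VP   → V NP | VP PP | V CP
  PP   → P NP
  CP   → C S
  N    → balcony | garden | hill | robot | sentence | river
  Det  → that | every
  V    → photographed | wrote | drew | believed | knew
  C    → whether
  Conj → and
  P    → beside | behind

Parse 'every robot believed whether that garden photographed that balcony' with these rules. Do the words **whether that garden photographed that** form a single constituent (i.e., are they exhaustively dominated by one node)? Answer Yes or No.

[S [NP [Det every] [N robot]] [VP [V believed] [CP [C whether] [S [NP [Det that] [N garden]] [VP [V photographed] [NP [Det that] [N balcony]]]]]]]
The smallest constituent containing 'whether that garden photographed that' is the CP spanning 'whether that garden photographed that balcony'; no single node in the tree dominates exactly the given words.

No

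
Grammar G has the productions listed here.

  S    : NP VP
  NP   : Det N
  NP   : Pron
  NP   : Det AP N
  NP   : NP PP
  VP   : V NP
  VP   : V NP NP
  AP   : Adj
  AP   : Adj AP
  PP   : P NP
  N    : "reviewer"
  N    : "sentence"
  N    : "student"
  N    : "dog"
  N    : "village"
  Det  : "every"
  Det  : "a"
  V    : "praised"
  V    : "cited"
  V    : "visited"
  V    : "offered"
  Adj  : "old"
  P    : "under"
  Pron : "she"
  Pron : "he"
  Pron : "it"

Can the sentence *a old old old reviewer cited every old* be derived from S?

For S → NP VP, the only prefix that parses as NP is 'a old old old reviewer', but the remainder 'cited every old' is not a VP under these rules.

Ungrammatical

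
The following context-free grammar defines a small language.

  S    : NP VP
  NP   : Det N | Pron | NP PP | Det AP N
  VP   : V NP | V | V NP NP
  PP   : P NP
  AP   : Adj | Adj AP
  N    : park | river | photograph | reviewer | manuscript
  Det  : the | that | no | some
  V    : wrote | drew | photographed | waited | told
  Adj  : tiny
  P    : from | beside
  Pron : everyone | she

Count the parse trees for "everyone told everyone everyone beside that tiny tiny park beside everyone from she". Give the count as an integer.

Two of the 5 distinct bracketings:
[S [NP [Pron everyone]] [VP [V told] [NP [Pron everyone]] [NP [NP [Pron everyone]] [PP [P beside] [NP [NP [Det that] [AP [Adj tiny] [AP [Adj tiny]]] [N park]] [PP [P beside] [NP [NP [Pron everyone]] [PP [P from] [NP [Pron she]]]]]]]]]]
[S [NP [Pron everyone]] [VP [V told] [NP [Pron everyone]] [NP [NP [Pron everyone]] [PP [P beside] [NP [NP [NP [Det that] [AP [Adj tiny] [AP [Adj tiny]]] [N park]] [PP [P beside] [NP [Pron everyone]]]] [PP [P from] [NP [Pron she]]]]]]]]
The trees differ in how a recursive rule is bracketed over the same span.

5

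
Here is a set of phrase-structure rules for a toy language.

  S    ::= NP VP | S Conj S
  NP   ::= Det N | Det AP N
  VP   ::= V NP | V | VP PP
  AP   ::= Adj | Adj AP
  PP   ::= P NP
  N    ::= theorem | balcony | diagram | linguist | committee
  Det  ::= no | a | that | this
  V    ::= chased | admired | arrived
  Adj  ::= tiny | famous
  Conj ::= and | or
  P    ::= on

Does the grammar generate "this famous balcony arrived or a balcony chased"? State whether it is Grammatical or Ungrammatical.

Grammatical

S
  S
    NP
      Det: this
      AP
        Adj: famous
      N: balcony
    VP
      V: arrived
  Conj: or
  S
    NP
      Det: a
      N: balcony
    VP
      V: chased
Every word is introduced by a lexical rule and the phrasal rules combine the resulting categories into a single S.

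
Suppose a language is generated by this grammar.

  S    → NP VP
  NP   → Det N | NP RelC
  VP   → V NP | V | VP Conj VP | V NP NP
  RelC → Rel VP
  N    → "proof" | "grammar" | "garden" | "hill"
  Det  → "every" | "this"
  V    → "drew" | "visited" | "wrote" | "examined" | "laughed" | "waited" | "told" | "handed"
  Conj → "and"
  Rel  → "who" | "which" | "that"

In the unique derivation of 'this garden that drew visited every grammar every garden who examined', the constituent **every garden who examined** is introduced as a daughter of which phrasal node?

VP

[S [NP [NP [Det this] [N garden]] [RelC [Rel that] [VP [V drew]]]] [VP [V visited] [NP [Det every] [N grammar]] [NP [NP [Det every] [N garden]] [RelC [Rel who] [VP [V examined]]]]]]
The span 'every garden who examined' is the NP node built by NP → NP RelC.
Its mother is the VP built by VP → V NP NP.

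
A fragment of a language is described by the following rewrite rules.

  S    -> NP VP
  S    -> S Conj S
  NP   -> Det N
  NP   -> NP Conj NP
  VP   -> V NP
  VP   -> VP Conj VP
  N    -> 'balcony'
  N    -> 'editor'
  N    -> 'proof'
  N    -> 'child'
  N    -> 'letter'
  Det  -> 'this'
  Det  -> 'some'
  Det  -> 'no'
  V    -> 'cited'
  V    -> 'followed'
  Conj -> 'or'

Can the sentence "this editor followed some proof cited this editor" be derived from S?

Ungrammatical

For S → NP VP, the only prefix that parses as NP is 'this editor', but the remainder 'followed some proof cited this editor' is not a VP under these rules. The alternative S rule S → S Conj S likewise has no satisfying split.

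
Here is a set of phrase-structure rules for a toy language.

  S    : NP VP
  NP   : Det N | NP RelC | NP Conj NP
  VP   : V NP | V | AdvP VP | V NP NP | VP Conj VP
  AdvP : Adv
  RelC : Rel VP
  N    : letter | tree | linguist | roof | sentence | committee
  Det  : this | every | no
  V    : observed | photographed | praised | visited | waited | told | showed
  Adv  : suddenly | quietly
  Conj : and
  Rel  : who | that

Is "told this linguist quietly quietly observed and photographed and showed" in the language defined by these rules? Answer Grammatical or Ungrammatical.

Ungrammatical

For S → NP VP, no prefix of the string parses as an NP.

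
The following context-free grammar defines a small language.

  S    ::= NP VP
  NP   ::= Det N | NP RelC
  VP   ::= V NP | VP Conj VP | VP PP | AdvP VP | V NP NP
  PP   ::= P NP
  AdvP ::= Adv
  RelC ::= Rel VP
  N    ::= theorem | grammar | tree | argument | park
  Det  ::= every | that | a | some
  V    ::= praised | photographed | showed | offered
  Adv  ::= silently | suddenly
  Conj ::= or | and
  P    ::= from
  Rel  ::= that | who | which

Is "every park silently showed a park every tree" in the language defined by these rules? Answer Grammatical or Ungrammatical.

Grammatical

S
  NP
    Det: every
    N: park
  VP
    AdvP
      Adv: silently
    VP
      V: showed
      NP
        Det: a
        N: park
      NP
        Det: every
        N: tree
Every word is introduced by a lexical rule and the phrasal rules combine the resulting categories into a single S.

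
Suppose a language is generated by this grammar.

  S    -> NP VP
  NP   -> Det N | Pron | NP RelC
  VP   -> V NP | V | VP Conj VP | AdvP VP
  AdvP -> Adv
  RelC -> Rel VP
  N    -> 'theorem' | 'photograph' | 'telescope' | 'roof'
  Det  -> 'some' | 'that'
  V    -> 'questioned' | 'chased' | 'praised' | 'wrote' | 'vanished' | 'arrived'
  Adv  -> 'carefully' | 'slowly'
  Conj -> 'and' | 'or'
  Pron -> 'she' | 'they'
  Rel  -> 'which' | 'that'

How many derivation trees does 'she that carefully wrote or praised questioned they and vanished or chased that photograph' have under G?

4

Two of the 4 distinct bracketings:
[S [NP [NP [Pron she]] [RelC [Rel that] [VP [VP [AdvP [Adv carefully]] [VP [V wrote]]] [Conj or] [VP [V praised]]]]] [VP [VP [V questioned] [NP [Pron they]]] [Conj and] [VP [VP [V vanished]] [Conj or] [VP [V chased] [NP [Det that] [N photograph]]]]]]
[S [NP [NP [Pron she]] [RelC [Rel that] [VP [VP [AdvP [Adv carefully]] [VP [V wrote]]] [Conj or] [VP [V praised]]]]] [VP [VP [VP [V questioned] [NP [Pron they]]] [Conj and] [VP [V vanished]]] [Conj or] [VP [V chased] [NP [Det that] [N photograph]]]]]
The trees differ in how a recursive rule is bracketed over the same span.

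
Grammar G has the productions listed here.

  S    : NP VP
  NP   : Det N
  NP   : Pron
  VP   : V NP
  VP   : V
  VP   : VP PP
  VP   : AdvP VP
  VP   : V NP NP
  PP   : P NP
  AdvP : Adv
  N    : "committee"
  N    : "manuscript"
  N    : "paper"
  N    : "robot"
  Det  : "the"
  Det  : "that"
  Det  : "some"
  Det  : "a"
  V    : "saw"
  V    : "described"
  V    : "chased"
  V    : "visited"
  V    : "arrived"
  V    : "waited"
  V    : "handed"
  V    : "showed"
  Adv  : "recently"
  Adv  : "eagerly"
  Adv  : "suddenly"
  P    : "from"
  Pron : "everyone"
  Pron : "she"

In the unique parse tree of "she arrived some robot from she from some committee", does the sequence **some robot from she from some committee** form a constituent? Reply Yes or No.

[S [NP [Pron she]] [VP [VP [VP [V arrived] [NP [Det some] [N robot]]] [PP [P from] [NP [Pron she]]]] [PP [P from] [NP [Det some] [N committee]]]]]
The smallest constituent containing 'some robot from she from some committee' is the VP spanning 'arrived some robot from she from some committee'; no single node in the tree dominates exactly the given words.

No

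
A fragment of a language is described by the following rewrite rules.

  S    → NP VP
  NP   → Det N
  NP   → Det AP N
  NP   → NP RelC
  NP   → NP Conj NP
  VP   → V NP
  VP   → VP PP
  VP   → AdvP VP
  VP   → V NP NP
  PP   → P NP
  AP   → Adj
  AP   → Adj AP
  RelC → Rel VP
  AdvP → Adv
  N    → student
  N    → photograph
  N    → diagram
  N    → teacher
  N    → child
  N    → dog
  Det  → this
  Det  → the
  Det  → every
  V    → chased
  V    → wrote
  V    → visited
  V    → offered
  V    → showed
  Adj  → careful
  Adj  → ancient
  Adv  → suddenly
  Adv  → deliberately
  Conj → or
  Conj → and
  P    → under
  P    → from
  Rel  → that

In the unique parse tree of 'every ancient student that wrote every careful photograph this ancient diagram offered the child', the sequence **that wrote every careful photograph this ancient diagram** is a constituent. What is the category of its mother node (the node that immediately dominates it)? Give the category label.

[S [NP [NP [Det every] [AP [Adj ancient]] [N student]] [RelC [Rel that] [VP [V wrote] [NP [Det every] [AP [Adj careful]] [N photograph]] [NP [Det this] [AP [Adj ancient]] [N diagram]]]]] [VP [V offered] [NP [Det the] [N child]]]]
The span 'that wrote every careful photograph this ancient diagram' is the RelC node built by RelC → Rel VP.
Its mother is the NP built by NP → NP RelC.

NP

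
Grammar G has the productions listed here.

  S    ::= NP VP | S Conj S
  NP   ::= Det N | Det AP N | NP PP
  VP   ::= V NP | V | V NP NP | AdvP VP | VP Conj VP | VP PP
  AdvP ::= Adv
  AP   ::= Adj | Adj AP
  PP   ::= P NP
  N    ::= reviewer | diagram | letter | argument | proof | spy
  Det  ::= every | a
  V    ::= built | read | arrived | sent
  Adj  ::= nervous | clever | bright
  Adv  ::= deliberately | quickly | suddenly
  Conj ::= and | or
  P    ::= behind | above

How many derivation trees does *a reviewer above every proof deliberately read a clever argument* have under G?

[S [NP [NP [Det a] [N reviewer]] [PP [P above] [NP [Det every] [N proof]]]] [VP [AdvP [Adv deliberately]] [VP [V read] [NP [Det a] [AP [Adj clever]] [N argument]]]]]
No rule offers an alternative attachment or grouping for any span, so this is the only derivation.

1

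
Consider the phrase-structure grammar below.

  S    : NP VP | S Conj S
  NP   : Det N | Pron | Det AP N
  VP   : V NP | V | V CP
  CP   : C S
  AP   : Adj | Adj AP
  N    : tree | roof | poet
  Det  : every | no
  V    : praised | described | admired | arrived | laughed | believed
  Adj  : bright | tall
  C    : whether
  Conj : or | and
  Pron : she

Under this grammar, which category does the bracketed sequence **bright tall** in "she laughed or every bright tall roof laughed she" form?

S
  S
    NP
      Pron: she
    VP
      V: laughed
  Conj: or
  S
    NP
      Det: every
      AP
        Adj: bright
        AP
          Adj: tall
      N: roof
    VP
      V: laughed
      NP
        Pron: she
The span 'bright tall' is the AP node built by AP → Adj AP.

AP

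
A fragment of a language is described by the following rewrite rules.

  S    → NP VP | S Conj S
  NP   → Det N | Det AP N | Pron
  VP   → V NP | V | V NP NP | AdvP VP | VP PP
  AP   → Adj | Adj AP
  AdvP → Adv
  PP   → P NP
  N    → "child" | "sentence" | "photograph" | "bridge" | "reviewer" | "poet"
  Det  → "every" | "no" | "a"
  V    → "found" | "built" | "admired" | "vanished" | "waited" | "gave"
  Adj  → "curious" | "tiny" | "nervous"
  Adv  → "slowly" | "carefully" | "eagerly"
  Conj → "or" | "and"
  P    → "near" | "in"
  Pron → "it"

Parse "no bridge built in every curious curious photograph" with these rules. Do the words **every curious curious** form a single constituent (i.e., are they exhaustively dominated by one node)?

No

[S [NP [Det no] [N bridge]] [VP [VP [V built]] [PP [P in] [NP [Det every] [AP [Adj curious] [AP [Adj curious]]] [N photograph]]]]]
The smallest constituent containing 'every curious curious' is the NP spanning 'every curious curious photograph'; no single node in the tree dominates exactly the given words.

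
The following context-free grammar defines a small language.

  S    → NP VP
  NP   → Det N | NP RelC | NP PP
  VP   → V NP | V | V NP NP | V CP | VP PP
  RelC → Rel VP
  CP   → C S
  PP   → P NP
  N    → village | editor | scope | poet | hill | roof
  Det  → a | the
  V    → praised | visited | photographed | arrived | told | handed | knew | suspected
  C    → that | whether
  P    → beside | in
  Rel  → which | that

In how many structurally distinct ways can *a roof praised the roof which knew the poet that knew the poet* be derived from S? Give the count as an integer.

6

Two of the 6 distinct bracketings:
[S [NP [Det a] [N roof]] [VP [V praised] [NP [NP [Det the] [N roof]] [RelC [Rel which] [VP [V knew] [NP [NP [Det the] [N poet]] [RelC [Rel that] [VP [V knew] [NP [Det the] [N poet]]]]]]]]]]
[S [NP [Det a] [N roof]] [VP [V praised] [NP [NP [Det the] [N roof]] [RelC [Rel which] [VP [V knew] [NP [NP [Det the] [N poet]] [RelC [Rel that] [VP [V knew]]]] [NP [Det the] [N poet]]]]]]]
The difference turns on whether VP → V is used at the relevant span, versus an alternative expansion of VP.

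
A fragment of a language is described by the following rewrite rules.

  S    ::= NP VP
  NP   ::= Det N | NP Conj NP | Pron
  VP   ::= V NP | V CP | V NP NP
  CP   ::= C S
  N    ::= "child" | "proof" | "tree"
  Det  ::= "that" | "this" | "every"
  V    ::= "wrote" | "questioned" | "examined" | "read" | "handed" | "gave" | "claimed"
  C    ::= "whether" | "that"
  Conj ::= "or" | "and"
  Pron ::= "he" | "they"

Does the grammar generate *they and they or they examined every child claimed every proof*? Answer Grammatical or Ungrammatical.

For S → NP VP, every NP-prefix leaves a non-VP remainder: after 'they' the remainder is not a VP; after 'they and they' the remainder is not a VP; after 'they and they or they' the remainder is not a VP.

Ungrammatical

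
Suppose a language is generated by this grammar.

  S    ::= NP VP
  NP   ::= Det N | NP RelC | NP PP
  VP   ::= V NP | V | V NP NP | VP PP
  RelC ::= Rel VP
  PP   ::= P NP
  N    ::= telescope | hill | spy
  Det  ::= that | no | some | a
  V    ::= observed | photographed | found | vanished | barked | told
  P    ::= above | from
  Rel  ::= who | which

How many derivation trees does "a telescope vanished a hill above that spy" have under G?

The two bracketings:
[S [NP [Det a] [N telescope]] [VP [V vanished] [NP [NP [Det a] [N hill]] [PP [P above] [NP [Det that] [N spy]]]]]]
[S [NP [Det a] [N telescope]] [VP [VP [V vanished] [NP [Det a] [N hill]]] [PP [P above] [NP [Det that] [N spy]]]]]
The difference turns on whether NP → NP PP is used at the relevant span, versus an alternative expansion of NP.

2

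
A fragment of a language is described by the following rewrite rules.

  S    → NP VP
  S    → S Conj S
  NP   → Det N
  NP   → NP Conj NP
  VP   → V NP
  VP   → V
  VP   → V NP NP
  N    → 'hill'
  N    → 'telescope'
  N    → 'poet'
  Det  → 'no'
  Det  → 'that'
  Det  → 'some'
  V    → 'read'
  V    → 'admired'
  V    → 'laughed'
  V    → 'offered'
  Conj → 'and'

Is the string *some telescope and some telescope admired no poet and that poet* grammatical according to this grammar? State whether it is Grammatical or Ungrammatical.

Grammatical

S
  NP
    NP
      Det: some
      N: telescope
    Conj: and
    NP
      Det: some
      N: telescope
  VP
    V: admired
    NP
      NP
        Det: no
        N: poet
      Conj: and
      NP
        Det: that
        N: poet
Each bracket corresponds to one application of a listed rule, so the string is derivable from S.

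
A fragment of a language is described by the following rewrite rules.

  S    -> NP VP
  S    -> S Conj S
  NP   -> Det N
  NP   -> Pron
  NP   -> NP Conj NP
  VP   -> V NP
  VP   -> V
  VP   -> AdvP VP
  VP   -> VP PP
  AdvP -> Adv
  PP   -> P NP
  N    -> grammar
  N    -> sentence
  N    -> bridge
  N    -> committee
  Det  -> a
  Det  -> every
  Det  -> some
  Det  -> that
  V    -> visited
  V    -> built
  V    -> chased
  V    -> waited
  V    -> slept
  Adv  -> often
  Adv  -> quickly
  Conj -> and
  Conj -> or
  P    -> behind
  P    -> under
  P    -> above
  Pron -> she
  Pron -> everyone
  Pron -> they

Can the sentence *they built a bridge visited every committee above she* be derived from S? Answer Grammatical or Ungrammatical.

For S → NP VP, the only prefix that parses as NP is 'they', but the remainder 'built a bridge visited every committee above she' is not a VP under these rules. The alternative S rule S → S Conj S likewise has no satisfying split.

Ungrammatical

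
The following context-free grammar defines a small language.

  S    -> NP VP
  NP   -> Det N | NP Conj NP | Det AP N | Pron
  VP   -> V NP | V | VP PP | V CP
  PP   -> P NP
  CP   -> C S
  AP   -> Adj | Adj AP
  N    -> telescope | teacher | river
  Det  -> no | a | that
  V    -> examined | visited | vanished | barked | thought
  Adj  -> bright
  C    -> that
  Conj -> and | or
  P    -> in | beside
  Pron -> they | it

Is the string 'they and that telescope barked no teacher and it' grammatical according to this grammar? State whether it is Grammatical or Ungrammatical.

[S [NP [NP [Pron they]] [Conj and] [NP [Det that] [N telescope]]] [VP [V barked] [NP [NP [Det no] [N teacher]] [Conj and] [NP [Pron it]]]]]
Each bracket corresponds to one application of a listed rule, so the string is derivable from S.

Grammatical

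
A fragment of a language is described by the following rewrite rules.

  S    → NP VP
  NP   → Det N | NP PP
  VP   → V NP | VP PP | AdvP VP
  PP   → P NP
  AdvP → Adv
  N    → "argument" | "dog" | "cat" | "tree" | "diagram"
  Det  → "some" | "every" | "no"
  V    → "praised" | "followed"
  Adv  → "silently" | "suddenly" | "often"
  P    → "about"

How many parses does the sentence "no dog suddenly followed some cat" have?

[S [NP [Det no] [N dog]] [VP [AdvP [Adv suddenly]] [VP [V followed] [NP [Det some] [N cat]]]]]
No rule offers an alternative attachment or grouping for any span, so this is the only derivation.

1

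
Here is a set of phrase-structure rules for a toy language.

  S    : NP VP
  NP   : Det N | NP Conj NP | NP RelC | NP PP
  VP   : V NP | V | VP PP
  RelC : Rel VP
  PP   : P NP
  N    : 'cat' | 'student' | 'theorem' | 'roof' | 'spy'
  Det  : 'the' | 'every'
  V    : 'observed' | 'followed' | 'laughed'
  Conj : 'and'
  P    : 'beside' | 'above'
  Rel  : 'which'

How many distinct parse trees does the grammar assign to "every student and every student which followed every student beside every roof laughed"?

7

Two of the 7 distinct bracketings:
[S [NP [NP [Det every] [N student]] [Conj and] [NP [NP [Det every] [N student]] [RelC [Rel which] [VP [V followed] [NP [NP [Det every] [N student]] [PP [P beside] [NP [Det every] [N roof]]]]]]]] [VP [V laughed]]]
[S [NP [NP [Det every] [N student]] [Conj and] [NP [NP [Det every] [N student]] [RelC [Rel which] [VP [VP [V followed] [NP [Det every] [N student]]] [PP [P beside] [NP [Det every] [N roof]]]]]]] [VP [V laughed]]]
The difference turns on whether NP → NP PP is used at the relevant span, versus an alternative expansion of NP.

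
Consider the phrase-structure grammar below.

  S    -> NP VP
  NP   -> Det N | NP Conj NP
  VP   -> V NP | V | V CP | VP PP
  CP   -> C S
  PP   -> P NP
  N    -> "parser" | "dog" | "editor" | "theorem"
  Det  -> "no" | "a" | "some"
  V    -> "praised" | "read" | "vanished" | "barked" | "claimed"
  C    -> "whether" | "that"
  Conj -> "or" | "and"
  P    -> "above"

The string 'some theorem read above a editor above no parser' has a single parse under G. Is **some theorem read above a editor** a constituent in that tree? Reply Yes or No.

[S [NP [Det some] [N theorem]] [VP [VP [VP [V read]] [PP [P above] [NP [Det a] [N editor]]]] [PP [P above] [NP [Det no] [N parser]]]]]
The smallest constituent containing 'some theorem read above a editor' is the S spanning 'some theorem read above a editor above no parser'; no single node in the tree dominates exactly the given words.

No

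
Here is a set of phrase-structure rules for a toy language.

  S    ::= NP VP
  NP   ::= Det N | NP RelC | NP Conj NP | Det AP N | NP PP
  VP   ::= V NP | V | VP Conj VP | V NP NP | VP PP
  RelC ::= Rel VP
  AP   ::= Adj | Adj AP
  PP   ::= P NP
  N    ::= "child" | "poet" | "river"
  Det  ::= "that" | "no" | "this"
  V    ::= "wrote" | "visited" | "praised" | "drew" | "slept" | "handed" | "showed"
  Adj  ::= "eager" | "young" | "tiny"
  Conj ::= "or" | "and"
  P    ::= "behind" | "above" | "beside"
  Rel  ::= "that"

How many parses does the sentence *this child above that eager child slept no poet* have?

1

[S [NP [NP [Det this] [N child]] [PP [P above] [NP [Det that] [AP [Adj eager]] [N child]]]] [VP [V slept] [NP [Det no] [N poet]]]]
No rule offers an alternative attachment or grouping for any span, so this is the only derivation.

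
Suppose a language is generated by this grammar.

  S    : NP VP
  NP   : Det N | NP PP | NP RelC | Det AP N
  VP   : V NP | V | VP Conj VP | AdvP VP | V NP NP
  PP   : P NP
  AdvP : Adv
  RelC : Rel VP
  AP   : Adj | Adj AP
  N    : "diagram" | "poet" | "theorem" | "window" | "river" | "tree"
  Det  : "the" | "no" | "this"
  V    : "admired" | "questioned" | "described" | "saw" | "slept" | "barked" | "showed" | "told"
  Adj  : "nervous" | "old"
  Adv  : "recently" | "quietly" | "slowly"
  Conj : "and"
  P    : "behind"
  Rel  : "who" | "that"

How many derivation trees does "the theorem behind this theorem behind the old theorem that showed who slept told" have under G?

Two of the 9 distinct bracketings:
[S [NP [NP [Det the] [N theorem]] [PP [P behind] [NP [NP [Det this] [N theorem]] [PP [P behind] [NP [NP [NP [Det the] [AP [Adj old]] [N theorem]] [RelC [Rel that] [VP [V showed]]]] [RelC [Rel who] [VP [V slept]]]]]]]] [VP [V told]]]
[S [NP [NP [Det the] [N theorem]] [PP [P behind] [NP [NP [NP [Det this] [N theorem]] [PP [P behind] [NP [NP [Det the] [AP [Adj old]] [N theorem]] [RelC [Rel that] [VP [V showed]]]]]] [RelC [Rel who] [VP [V slept]]]]]] [VP [V told]]]
The trees differ in how a recursive rule is bracketed over the same span.

9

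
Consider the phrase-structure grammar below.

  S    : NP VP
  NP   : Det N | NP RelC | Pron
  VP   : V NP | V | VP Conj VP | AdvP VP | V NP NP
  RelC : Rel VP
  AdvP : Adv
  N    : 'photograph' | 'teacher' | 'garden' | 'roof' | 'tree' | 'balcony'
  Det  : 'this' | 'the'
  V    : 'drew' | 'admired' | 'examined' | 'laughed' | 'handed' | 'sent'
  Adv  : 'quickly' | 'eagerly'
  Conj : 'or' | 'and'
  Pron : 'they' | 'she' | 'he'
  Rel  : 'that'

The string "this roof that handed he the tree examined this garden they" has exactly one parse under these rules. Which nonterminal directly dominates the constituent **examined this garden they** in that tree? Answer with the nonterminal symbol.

S

[S [NP [NP [Det this] [N roof]] [RelC [Rel that] [VP [V handed] [NP [Pron he]] [NP [Det the] [N tree]]]]] [VP [V examined] [NP [Det this] [N garden]] [NP [Pron they]]]]
The span 'examined this garden they' is the VP node built by VP → V NP NP.
Its mother is the S built by S → NP VP.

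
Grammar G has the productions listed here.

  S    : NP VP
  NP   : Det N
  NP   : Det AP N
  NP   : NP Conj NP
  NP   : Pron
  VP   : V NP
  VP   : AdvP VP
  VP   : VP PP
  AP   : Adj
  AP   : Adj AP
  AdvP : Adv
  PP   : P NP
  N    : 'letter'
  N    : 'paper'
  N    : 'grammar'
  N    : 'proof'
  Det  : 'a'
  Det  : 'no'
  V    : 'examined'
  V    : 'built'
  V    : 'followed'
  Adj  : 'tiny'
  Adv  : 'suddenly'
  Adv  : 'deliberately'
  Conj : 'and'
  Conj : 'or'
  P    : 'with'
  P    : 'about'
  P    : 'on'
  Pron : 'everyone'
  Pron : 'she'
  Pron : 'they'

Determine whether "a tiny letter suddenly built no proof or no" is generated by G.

For S → NP VP, the only prefix that parses as NP is 'a tiny letter', but the remainder 'suddenly built no proof or no' is not a VP under these rules.

Ungrammatical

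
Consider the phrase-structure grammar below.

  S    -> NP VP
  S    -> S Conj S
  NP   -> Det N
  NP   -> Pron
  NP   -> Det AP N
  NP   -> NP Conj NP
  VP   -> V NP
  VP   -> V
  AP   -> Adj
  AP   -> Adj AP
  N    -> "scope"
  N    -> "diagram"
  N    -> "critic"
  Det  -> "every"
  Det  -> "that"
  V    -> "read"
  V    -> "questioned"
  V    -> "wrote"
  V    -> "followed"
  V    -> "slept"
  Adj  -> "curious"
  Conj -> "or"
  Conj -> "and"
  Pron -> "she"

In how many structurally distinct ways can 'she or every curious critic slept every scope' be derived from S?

[S [NP [NP [Pron she]] [Conj or] [NP [Det every] [AP [Adj curious]] [N critic]]] [VP [V slept] [NP [Det every] [N scope]]]]
No rule offers an alternative attachment or grouping for any span, so this is the only derivation.

1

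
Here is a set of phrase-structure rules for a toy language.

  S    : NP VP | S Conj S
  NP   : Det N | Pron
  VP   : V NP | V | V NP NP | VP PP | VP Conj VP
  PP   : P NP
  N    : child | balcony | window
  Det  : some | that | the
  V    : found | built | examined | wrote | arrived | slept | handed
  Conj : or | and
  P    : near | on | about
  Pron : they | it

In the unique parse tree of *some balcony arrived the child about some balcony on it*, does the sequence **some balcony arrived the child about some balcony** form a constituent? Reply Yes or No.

No

[S [NP [Det some] [N balcony]] [VP [VP [VP [V arrived] [NP [Det the] [N child]]] [PP [P about] [NP [Det some] [N balcony]]]] [PP [P on] [NP [Pron it]]]]]
The smallest constituent containing 'some balcony arrived the child about some balcony' is the S spanning 'some balcony arrived the child about some balcony on it'; no single node in the tree dominates exactly the given words.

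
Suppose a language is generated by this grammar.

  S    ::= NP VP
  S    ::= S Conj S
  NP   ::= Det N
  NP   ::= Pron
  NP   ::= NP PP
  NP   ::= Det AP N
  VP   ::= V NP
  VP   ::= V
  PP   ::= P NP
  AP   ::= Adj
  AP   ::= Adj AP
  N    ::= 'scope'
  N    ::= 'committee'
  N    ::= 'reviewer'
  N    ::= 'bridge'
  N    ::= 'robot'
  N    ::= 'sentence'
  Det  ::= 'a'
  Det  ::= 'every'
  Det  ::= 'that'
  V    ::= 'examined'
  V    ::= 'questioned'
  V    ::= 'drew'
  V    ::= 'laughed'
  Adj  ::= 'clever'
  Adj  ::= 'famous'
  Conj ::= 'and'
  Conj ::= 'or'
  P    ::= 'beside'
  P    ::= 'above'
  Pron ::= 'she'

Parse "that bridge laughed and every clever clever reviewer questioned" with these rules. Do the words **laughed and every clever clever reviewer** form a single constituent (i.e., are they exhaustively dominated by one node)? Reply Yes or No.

[S [S [NP [Det that] [N bridge]] [VP [V laughed]]] [Conj and] [S [NP [Det every] [AP [Adj clever] [AP [Adj clever]]] [N reviewer]] [VP [V questioned]]]]
The smallest constituent containing 'laughed and every clever clever reviewer' is the S spanning 'that bridge laughed and every clever clever reviewer questioned'; no single node in the tree dominates exactly the given words.

No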